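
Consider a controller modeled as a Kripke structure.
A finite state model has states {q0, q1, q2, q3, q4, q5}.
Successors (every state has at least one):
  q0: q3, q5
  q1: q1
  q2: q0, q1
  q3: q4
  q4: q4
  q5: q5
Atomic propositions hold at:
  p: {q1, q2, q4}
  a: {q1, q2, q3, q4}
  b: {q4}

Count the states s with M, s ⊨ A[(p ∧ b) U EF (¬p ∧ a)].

3

Sat(p ∧ b) = {q4}
Sat(¬p) = {q0, q3, q5}
Sat(¬p ∧ a) = {q3}
EF (¬p ∧ a): least fixpoint, start Z0 = {q3}, add states with some successor in Z. Z1 = {q0, q3}; Z2 = {q0, q2, q3}; fixed.
Sat(EF (¬p ∧ a)) = {q0, q2, q3}
A[(p ∧ b) U EF (¬p ∧ a)]: least fixpoint, start Z0 = Sat(EF (¬p ∧ a)) = {q0, q2, q3}, add states in Sat(p ∧ b) with every successor in Z. Already a fixed point.
Sat(A[(p ∧ b) U EF (¬p ∧ a)]) = {q0, q2, q3}
|Sat(A[(p ∧ b) U EF (¬p ∧ a)])| = |{q0, q2, q3}| = 3.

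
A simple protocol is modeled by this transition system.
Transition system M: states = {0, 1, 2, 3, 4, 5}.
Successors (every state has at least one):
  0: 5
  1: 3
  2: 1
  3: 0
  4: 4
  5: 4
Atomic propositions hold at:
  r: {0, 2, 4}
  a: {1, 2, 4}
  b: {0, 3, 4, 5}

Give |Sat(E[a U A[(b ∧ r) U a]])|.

Sat(b ∧ r) = {0, 4}
A[(b ∧ r) U a]: least fixpoint, start Z0 = Sat(a) = {1, 2, 4}, add states in Sat(b ∧ r) with every successor in Z. Already a fixed point.
Sat(A[(b ∧ r) U a]) = {1, 2, 4}
E[a U A[(b ∧ r) U a]]: least fixpoint, start Z0 = Sat(A[(b ∧ r) U a]) = {1, 2, 4}, add states in Sat(a) with some successor in Z. Already a fixed point.
Sat(E[a U A[(b ∧ r) U a]]) = {1, 2, 4}
|Sat(E[a U A[(b ∧ r) U a]])| = |{1, 2, 4}| = 3.

3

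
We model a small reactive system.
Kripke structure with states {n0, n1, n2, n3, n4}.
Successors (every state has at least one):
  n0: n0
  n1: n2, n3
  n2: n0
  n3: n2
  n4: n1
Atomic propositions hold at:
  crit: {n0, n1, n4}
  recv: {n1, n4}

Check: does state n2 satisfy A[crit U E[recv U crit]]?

No

E[recv U crit]: least fixpoint, start Z0 = Sat(crit) = {n0, n1, n4}, add states in Sat(recv) with some successor in Z. Already a fixed point.
Sat(E[recv U crit]) = {n0, n1, n4}
A[crit U E[recv U crit]]: least fixpoint, start Z0 = Sat(E[recv U crit]) = {n0, n1, n4}, add states in Sat(crit) with every successor in Z. Already a fixed point.
Sat(A[crit U E[recv U crit]]) = {n0, n1, n4}
n2 ∉ Sat(A[crit U E[recv U crit]]) = {n0, n1, n4}, so the formula does not hold at n2.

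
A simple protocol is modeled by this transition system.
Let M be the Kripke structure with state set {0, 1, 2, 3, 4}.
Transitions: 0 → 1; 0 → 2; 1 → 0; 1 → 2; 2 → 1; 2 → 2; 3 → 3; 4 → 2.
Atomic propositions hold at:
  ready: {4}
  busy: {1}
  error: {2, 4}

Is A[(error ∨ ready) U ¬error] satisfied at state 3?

Yes

Sat(error ∨ ready) = {2, 4}
Sat(¬error) = {0, 1, 3}
A[(error ∨ ready) U ¬error]: least fixpoint, start Z0 = Sat(¬error) = {0, 1, 3}, add states in Sat(error ∨ ready) with every successor in Z. Already a fixed point.
Sat(A[(error ∨ ready) U ¬error]) = {0, 1, 3}
3 ∈ Sat(A[(error ∨ ready) U ¬error]) = {0, 1, 3}, so the formula holds at 3.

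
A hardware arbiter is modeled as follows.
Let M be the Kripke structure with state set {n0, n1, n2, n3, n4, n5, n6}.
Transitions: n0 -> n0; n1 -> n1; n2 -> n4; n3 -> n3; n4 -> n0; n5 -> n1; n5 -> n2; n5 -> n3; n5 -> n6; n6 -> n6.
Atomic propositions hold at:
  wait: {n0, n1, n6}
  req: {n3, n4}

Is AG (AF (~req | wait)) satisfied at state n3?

Sat(~req) = {n0, n1, n2, n5, n6}
Sat(~req | wait) = {n0, n1, n2, n5, n6}
AF (~req | wait): least fixpoint, start Z0 = {n0, n1, n2, n5, n6}, add states with every successor in Z. Z1 = {n0, n1, n2, n4, n5, n6}; fixed.
Sat(AF (~req | wait)) = {n0, n1, n2, n4, n5, n6}
AG (AF (~req | wait)): greatest fixpoint, start Z0 = {n0, n1, n2, n4, n5, n6}, keep only states in Sat with every successor in Z. Z1 = {n0, n1, n2, n4, n6}; fixed.
Sat(AG (AF (~req | wait))) = {n0, n1, n2, n4, n6}
n3 ∉ Sat(AG (AF (~req | wait))) = {n0, n1, n2, n4, n6}, so the formula does not hold at n3.

No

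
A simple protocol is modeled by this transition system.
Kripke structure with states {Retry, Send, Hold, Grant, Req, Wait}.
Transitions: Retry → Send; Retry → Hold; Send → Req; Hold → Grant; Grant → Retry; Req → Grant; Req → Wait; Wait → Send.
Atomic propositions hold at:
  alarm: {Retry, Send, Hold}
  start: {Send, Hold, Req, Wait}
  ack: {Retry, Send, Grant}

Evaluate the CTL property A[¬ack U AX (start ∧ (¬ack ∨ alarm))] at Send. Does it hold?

Sat(¬ack) = {Hold, Req, Wait}
Sat(¬ack ∨ alarm) = {Retry, Send, Hold, Req, Wait}
Sat(start ∧ (¬ack ∨ alarm)) = {Send, Hold, Req, Wait}
Sat(AX (start ∧ (¬ack ∨ alarm))) = {s : every successor in {Send, Hold, Req, Wait}} = {Retry, Send, Wait}
A[¬ack U AX (start ∧ (¬ack ∨ alarm))]: least fixpoint, start Z0 = Sat(AX (start ∧ (¬ack ∨ alarm))) = {Retry, Send, Wait}, add states in Sat(¬ack) with every successor in Z. Already a fixed point.
Sat(A[¬ack U AX (start ∧ (¬ack ∨ alarm))]) = {Retry, Send, Wait}
Send ∈ Sat(A[¬ack U AX (start ∧ (¬ack ∨ alarm))]) = {Retry, Send, Wait}, so the formula holds at Send.

Yes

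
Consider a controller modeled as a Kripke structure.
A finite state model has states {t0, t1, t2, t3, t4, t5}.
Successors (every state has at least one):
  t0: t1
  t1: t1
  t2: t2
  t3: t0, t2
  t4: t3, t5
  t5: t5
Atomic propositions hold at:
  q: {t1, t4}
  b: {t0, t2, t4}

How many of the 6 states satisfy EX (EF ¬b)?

5

Sat(¬b) = {t1, t3, t5}
EF ¬b: least fixpoint, start Z0 = {t1, t3, t5}, add states with some successor in Z. Z1 = {t0, t1, t3, t4, t5}; fixed.
Sat(EF ¬b) = {t0, t1, t3, t4, t5}
Sat(EX (EF ¬b)) = {s : some successor in {t0, t1, t3, t4, t5}} = {t0, t1, t3, t4, t5}
|Sat(EX (EF ¬b))| = |{t0, t1, t3, t4, t5}| = 5.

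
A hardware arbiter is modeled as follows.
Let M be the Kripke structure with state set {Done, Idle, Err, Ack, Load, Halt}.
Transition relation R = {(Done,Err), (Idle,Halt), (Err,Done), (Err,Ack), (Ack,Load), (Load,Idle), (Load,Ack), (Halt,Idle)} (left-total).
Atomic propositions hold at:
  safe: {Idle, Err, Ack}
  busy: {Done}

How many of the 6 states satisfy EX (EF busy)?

2

EF busy: least fixpoint, start Z0 = {Done}, add states with some successor in Z. Z1 = {Done, Err}; fixed.
Sat(EF busy) = {Done, Err}
Sat(EX (EF busy)) = {s : some successor in {Done, Err}} = {Done, Err}
|Sat(EX (EF busy))| = |{Done, Err}| = 2.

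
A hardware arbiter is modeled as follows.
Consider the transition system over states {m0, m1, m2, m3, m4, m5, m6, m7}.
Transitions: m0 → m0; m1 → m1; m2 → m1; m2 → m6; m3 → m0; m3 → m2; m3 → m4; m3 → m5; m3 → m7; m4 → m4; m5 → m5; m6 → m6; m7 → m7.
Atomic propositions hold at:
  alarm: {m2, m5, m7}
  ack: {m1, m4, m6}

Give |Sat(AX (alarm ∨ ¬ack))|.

Sat(¬ack) = {m0, m2, m3, m5, m7}
Sat(alarm ∨ ¬ack) = {m0, m2, m3, m5, m7}
Sat(AX (alarm ∨ ¬ack)) = {s : every successor in {m0, m2, m3, m5, m7}} = {m0, m5, m7}
|Sat(AX (alarm ∨ ¬ack))| = |{m0, m5, m7}| = 3.

3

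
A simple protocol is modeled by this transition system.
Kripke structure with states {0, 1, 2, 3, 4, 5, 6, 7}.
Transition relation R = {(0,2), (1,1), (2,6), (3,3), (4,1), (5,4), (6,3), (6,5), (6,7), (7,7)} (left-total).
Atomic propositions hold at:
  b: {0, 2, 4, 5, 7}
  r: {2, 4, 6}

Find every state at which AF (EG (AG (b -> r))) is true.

Sat(b -> r) = {1, 2, 3, 4, 6}
AG (b -> r): greatest fixpoint, start Z0 = {1, 2, 3, 4, 6}, keep only states in Sat with every successor in Z. Z1 = {1, 2, 3, 4}; Z2 = {1, 3, 4}; fixed.
Sat(AG (b -> r)) = {1, 3, 4}
EG (AG (b -> r)): greatest fixpoint, start Z0 = {1, 3, 4}, keep only states in Sat with some successor in Z. Already a fixed point.
Sat(EG (AG (b -> r))) = {1, 3, 4}
AF (EG (AG (b -> r))): least fixpoint, start Z0 = {1, 3, 4}, add states with every successor in Z. Z1 = {1, 3, 4, 5}; fixed.
Sat(AF (EG (AG (b -> r)))) = {1, 3, 4, 5}

{1, 3, 4, 5}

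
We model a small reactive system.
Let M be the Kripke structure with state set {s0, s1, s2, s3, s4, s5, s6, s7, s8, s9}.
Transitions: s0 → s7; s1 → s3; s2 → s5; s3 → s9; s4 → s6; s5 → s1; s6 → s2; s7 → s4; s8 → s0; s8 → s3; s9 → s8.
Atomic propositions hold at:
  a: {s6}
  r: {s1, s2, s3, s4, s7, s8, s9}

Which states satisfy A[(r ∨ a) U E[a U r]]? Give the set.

Sat(r ∨ a) = {s1, s2, s3, s4, s6, s7, s8, s9}
E[a U r]: least fixpoint, start Z0 = Sat(r) = {s1, s2, s3, s4, s7, s8, s9}, add states in Sat(a) with some successor in Z. Z1 = {s1, s2, s3, s4, s6, s7, s8, s9}; fixed.
Sat(E[a U r]) = {s1, s2, s3, s4, s6, s7, s8, s9}
A[(r ∨ a) U E[a U r]]: least fixpoint, start Z0 = Sat(E[a U r]) = {s1, s2, s3, s4, s6, s7, s8, s9}, add states in Sat(r ∨ a) with every successor in Z. Already a fixed point.
Sat(A[(r ∨ a) U E[a U r]]) = {s1, s2, s3, s4, s6, s7, s8, s9}

{s1, s2, s3, s4, s6, s7, s8, s9}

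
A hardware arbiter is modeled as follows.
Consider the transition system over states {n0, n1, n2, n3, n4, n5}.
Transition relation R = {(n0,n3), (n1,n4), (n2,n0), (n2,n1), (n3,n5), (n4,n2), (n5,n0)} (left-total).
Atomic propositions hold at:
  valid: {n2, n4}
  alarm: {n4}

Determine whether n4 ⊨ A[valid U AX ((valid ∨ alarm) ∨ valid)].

Sat(valid ∨ alarm) = {n2, n4}
Sat((valid ∨ alarm) ∨ valid) = {n2, n4}
Sat(AX ((valid ∨ alarm) ∨ valid)) = {s : every successor in {n2, n4}} = {n1, n4}
A[valid U AX ((valid ∨ alarm) ∨ valid)]: least fixpoint, start Z0 = Sat(AX ((valid ∨ alarm) ∨ valid)) = {n1, n4}, add states in Sat(valid) with every successor in Z. Already a fixed point.
Sat(A[valid U AX ((valid ∨ alarm) ∨ valid)]) = {n1, n4}
n4 ∈ Sat(A[valid U AX ((valid ∨ alarm) ∨ valid)]) = {n1, n4}, so the formula holds at n4.

Yes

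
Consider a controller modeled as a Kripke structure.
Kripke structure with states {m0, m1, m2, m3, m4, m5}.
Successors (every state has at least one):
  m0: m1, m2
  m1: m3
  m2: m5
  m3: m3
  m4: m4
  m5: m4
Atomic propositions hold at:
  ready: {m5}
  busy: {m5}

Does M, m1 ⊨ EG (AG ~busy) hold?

Yes

Sat(~busy) = {m0, m1, m2, m3, m4}
AG ~busy: greatest fixpoint, start Z0 = {m0, m1, m2, m3, m4}, keep only states in Sat with every successor in Z. Z1 = {m0, m1, m3, m4}; Z2 = {m1, m3, m4}; fixed.
Sat(AG ~busy) = {m1, m3, m4}
EG (AG ~busy): greatest fixpoint, start Z0 = {m1, m3, m4}, keep only states in Sat with some successor in Z. Already a fixed point.
Sat(EG (AG ~busy)) = {m1, m3, m4}
m1 ∈ Sat(EG (AG ~busy)) = {m1, m3, m4}, so the formula holds at m1.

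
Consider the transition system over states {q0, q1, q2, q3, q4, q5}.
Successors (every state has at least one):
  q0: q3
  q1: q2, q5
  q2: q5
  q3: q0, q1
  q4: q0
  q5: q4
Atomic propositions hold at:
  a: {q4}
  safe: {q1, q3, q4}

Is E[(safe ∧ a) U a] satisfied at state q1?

Sat(safe ∧ a) = {q4}
E[(safe ∧ a) U a]: least fixpoint, start Z0 = Sat(a) = {q4}, add states in Sat(safe ∧ a) with some successor in Z. Already a fixed point.
Sat(E[(safe ∧ a) U a]) = {q4}
q1 ∉ Sat(E[(safe ∧ a) U a]) = {q4}, so the formula does not hold at q1.

No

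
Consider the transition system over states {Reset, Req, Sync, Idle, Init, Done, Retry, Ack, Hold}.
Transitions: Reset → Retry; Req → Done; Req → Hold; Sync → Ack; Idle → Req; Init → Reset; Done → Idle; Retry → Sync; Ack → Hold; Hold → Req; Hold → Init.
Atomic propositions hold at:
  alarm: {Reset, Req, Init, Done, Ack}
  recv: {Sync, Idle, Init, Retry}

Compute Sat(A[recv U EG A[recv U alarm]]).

A[recv U alarm]: least fixpoint, start Z0 = Sat(alarm) = {Reset, Req, Init, Done, Ack}, add states in Sat(recv) with every successor in Z. Z1 = {Reset, Req, Sync, Idle, Init, Done, Ack}; Z2 = {Reset, Req, Sync, Idle, Init, Done, Retry, Ack}; fixed.
Sat(A[recv U alarm]) = {Reset, Req, Sync, Idle, Init, Done, Retry, Ack}
EG A[recv U alarm]: greatest fixpoint, start Z0 = {Reset, Req, Sync, Idle, Init, Done, Retry, Ack}, keep only states in Sat with some successor in Z. Z1 = {Reset, Req, Sync, Idle, Init, Done, Retry}; Z2 = {Reset, Req, Idle, Init, Done, Retry}; Z3 = {Reset, Req, Idle, Init, Done}; Z4 = {Req, Idle, Init, Done}; Z5 = {Req, Idle, Done}; fixed.
Sat(EG A[recv U alarm]) = {Req, Idle, Done}
A[recv U EG A[recv U alarm]]: least fixpoint, start Z0 = Sat(EG A[recv U alarm]) = {Req, Idle, Done}, add states in Sat(recv) with every successor in Z. Already a fixed point.
Sat(A[recv U EG A[recv U alarm]]) = {Req, Idle, Done}

{Req, Idle, Done}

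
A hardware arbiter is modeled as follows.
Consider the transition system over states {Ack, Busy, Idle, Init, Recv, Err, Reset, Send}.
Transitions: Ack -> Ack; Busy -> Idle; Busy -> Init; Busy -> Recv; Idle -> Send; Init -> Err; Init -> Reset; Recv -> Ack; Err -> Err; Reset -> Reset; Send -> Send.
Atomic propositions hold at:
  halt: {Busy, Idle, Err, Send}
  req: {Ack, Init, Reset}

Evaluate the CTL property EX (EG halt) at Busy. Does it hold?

Yes

EG halt: greatest fixpoint, start Z0 = {Busy, Idle, Err, Send}, keep only states in Sat with some successor in Z. Already a fixed point.
Sat(EG halt) = {Busy, Idle, Err, Send}
Sat(EX (EG halt)) = {s : some successor in {Busy, Idle, Err, Send}} = {Busy, Idle, Init, Err, Send}
Busy ∈ Sat(EX (EG halt)) = {Busy, Idle, Init, Err, Send}, so the formula holds at Busy.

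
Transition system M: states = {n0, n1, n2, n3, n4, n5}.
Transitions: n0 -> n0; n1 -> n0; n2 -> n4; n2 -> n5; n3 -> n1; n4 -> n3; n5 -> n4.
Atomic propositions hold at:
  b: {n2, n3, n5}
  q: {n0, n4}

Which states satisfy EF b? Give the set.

EF b: least fixpoint, start Z0 = {n2, n3, n5}, add states with some successor in Z. Z1 = {n2, n3, n4, n5}; fixed.
Sat(EF b) = {n2, n3, n4, n5}

{n2, n3, n4, n5}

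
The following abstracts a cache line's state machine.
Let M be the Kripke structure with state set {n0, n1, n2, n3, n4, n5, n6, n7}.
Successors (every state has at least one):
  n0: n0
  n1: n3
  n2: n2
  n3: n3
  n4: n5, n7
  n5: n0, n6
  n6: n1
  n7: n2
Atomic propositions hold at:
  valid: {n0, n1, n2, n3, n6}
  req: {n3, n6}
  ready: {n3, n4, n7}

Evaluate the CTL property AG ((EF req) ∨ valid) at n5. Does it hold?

Yes

EF req: least fixpoint, start Z0 = {n3, n6}, add states with some successor in Z. Z1 = {n1, n3, n5, n6}; Z2 = {n1, n3, n4, n5, n6}; fixed.
Sat(EF req) = {n1, n3, n4, n5, n6}
Sat((EF req) ∨ valid) = {n0, n1, n2, n3, n4, n5, n6}
AG ((EF req) ∨ valid): greatest fixpoint, start Z0 = {n0, n1, n2, n3, n4, n5, n6}, keep only states in Sat with every successor in Z. Z1 = {n0, n1, n2, n3, n5, n6}; fixed.
Sat(AG ((EF req) ∨ valid)) = {n0, n1, n2, n3, n5, n6}
n5 ∈ Sat(AG ((EF req) ∨ valid)) = {n0, n1, n2, n3, n5, n6}, so the formula holds at n5.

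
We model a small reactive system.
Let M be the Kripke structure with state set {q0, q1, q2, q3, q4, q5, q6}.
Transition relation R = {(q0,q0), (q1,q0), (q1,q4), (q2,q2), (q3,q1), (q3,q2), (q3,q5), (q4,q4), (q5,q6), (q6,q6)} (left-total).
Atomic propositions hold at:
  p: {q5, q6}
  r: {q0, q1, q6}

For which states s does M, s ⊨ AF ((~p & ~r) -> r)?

{q0, q1, q5, q6}

Sat(~p) = {q0, q1, q2, q3, q4}
Sat(~r) = {q2, q3, q4, q5}
Sat(~p & ~r) = {q2, q3, q4}
Sat((~p & ~r) -> r) = {q0, q1, q5, q6}
AF ((~p & ~r) -> r): least fixpoint, start Z0 = {q0, q1, q5, q6}, add states with every successor in Z. Already a fixed point.
Sat(AF ((~p & ~r) -> r)) = {q0, q1, q5, q6}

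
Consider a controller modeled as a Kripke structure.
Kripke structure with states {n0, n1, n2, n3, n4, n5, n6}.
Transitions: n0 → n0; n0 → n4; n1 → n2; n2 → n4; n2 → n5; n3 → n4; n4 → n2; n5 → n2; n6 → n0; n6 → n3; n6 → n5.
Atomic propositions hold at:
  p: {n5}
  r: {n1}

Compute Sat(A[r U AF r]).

AF r: least fixpoint, start Z0 = {n1}, add states with every successor in Z. Already a fixed point.
Sat(AF r) = {n1}
A[r U AF r]: least fixpoint, start Z0 = Sat(AF r) = {n1}, add states in Sat(r) with every successor in Z. Already a fixed point.
Sat(A[r U AF r]) = {n1}

{n1}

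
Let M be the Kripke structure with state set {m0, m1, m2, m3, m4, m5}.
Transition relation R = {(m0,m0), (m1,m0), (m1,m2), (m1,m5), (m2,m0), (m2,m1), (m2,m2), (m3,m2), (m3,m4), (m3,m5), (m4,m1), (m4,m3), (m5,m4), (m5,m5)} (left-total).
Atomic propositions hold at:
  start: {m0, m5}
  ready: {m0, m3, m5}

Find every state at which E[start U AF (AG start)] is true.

{m0}

AG start: greatest fixpoint, start Z0 = {m0, m5}, keep only states in Sat with every successor in Z. Z1 = {m0}; fixed.
Sat(AG start) = {m0}
AF (AG start): least fixpoint, start Z0 = {m0}, add states with every successor in Z. Already a fixed point.
Sat(AF (AG start)) = {m0}
E[start U AF (AG start)]: least fixpoint, start Z0 = Sat(AF (AG start)) = {m0}, add states in Sat(start) with some successor in Z. Already a fixed point.
Sat(E[start U AF (AG start)]) = {m0}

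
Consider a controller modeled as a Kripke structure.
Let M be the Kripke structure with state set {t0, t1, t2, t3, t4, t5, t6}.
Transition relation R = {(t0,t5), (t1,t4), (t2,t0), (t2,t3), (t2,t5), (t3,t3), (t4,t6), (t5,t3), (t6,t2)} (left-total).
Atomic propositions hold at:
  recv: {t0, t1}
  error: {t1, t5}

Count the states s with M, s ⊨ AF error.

AF error: least fixpoint, start Z0 = {t1, t5}, add states with every successor in Z. Z1 = {t0, t1, t5}; fixed.
Sat(AF error) = {t0, t1, t5}
|Sat(AF error)| = |{t0, t1, t5}| = 3.

3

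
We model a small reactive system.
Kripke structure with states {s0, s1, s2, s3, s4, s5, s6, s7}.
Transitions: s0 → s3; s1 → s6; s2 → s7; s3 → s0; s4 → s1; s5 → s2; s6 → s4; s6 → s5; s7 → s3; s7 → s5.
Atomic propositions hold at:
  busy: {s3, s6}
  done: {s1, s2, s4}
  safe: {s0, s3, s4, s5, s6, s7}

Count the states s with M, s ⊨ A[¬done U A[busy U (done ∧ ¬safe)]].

3

Sat(¬done) = {s0, s3, s5, s6, s7}
Sat(¬safe) = {s1, s2}
Sat(done ∧ ¬safe) = {s1, s2}
A[busy U (done ∧ ¬safe)]: least fixpoint, start Z0 = Sat((done ∧ ¬safe)) = {s1, s2}, add states in Sat(busy) with every successor in Z. Already a fixed point.
Sat(A[busy U (done ∧ ¬safe)]) = {s1, s2}
A[¬done U A[busy U (done ∧ ¬safe)]]: least fixpoint, start Z0 = Sat(A[busy U (done ∧ ¬safe)]) = {s1, s2}, add states in Sat(¬done) with every successor in Z. Z1 = {s1, s2, s5}; fixed.
Sat(A[¬done U A[busy U (done ∧ ¬safe)]]) = {s1, s2, s5}
|Sat(A[¬done U A[busy U (done ∧ ¬safe)]])| = |{s1, s2, s5}| = 3.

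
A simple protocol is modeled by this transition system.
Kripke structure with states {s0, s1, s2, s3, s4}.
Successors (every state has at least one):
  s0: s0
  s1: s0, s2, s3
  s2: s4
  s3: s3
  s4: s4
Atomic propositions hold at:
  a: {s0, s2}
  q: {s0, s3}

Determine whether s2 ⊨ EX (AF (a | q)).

No

Sat(a | q) = {s0, s2, s3}
AF (a | q): least fixpoint, start Z0 = {s0, s2, s3}, add states with every successor in Z. Z1 = {s0, s1, s2, s3}; fixed.
Sat(AF (a | q)) = {s0, s1, s2, s3}
Sat(EX (AF (a | q))) = {s : some successor in {s0, s1, s2, s3}} = {s0, s1, s3}
s2 ∉ Sat(EX (AF (a | q))) = {s0, s1, s3}, so the formula does not hold at s2.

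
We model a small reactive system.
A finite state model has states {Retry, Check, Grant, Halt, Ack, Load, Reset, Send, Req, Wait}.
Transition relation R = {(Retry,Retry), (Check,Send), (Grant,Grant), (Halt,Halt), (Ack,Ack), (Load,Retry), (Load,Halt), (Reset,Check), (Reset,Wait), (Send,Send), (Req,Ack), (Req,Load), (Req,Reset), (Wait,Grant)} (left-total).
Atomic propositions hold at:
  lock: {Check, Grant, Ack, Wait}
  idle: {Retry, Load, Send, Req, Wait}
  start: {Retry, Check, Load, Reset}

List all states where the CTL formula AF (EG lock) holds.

{Grant, Ack, Wait}

EG lock: greatest fixpoint, start Z0 = {Check, Grant, Ack, Wait}, keep only states in Sat with some successor in Z. Z1 = {Grant, Ack, Wait}; fixed.
Sat(EG lock) = {Grant, Ack, Wait}
AF (EG lock): least fixpoint, start Z0 = {Grant, Ack, Wait}, add states with every successor in Z. Already a fixed point.
Sat(AF (EG lock)) = {Grant, Ack, Wait}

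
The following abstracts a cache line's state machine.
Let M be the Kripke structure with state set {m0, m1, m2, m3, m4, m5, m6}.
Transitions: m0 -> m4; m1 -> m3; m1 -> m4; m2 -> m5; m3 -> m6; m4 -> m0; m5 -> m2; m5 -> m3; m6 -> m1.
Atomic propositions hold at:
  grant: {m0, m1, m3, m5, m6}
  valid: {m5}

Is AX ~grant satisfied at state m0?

Sat(~grant) = {m2, m4}
Sat(AX ~grant) = {s : every successor in {m2, m4}} = {m0}
m0 ∈ Sat(AX ~grant) = {m0}, so the formula holds at m0.

Yes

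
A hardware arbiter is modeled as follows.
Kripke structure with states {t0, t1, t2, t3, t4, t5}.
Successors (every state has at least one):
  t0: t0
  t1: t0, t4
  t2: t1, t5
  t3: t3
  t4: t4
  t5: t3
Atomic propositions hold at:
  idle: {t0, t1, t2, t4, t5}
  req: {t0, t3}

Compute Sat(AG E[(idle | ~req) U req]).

{t0, t3, t5}

Sat(~req) = {t1, t2, t4, t5}
Sat(idle | ~req) = {t0, t1, t2, t4, t5}
E[(idle | ~req) U req]: least fixpoint, start Z0 = Sat(req) = {t0, t3}, add states in Sat(idle | ~req) with some successor in Z. Z1 = {t0, t1, t3, t5}; Z2 = {t0, t1, t2, t3, t5}; fixed.
Sat(E[(idle | ~req) U req]) = {t0, t1, t2, t3, t5}
AG E[(idle | ~req) U req]: greatest fixpoint, start Z0 = {t0, t1, t2, t3, t5}, keep only states in Sat with every successor in Z. Z1 = {t0, t2, t3, t5}; Z2 = {t0, t3, t5}; fixed.
Sat(AG E[(idle | ~req) U req]) = {t0, t3, t5}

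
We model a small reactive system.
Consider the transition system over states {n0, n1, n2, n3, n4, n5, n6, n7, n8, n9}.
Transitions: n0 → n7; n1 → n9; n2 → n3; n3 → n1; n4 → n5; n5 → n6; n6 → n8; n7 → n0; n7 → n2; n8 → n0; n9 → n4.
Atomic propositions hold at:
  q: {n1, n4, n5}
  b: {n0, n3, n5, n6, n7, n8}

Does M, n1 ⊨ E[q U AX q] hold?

Sat(AX q) = {s : every successor in {n1, n4, n5}} = {n3, n4, n9}
E[q U AX q]: least fixpoint, start Z0 = Sat(AX q) = {n3, n4, n9}, add states in Sat(q) with some successor in Z. Z1 = {n1, n3, n4, n9}; fixed.
Sat(E[q U AX q]) = {n1, n3, n4, n9}
n1 ∈ Sat(E[q U AX q]) = {n1, n3, n4, n9}, so the formula holds at n1.

Yes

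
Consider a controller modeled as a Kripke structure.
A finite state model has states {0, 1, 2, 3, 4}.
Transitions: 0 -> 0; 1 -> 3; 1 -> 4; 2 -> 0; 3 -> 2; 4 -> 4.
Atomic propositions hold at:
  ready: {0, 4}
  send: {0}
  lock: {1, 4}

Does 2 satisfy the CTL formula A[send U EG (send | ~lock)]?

Sat(~lock) = {0, 2, 3}
Sat(send | ~lock) = {0, 2, 3}
EG (send | ~lock): greatest fixpoint, start Z0 = {0, 2, 3}, keep only states in Sat with some successor in Z. Already a fixed point.
Sat(EG (send | ~lock)) = {0, 2, 3}
A[send U EG (send | ~lock)]: least fixpoint, start Z0 = Sat(EG (send | ~lock)) = {0, 2, 3}, add states in Sat(send) with every successor in Z. Already a fixed point.
Sat(A[send U EG (send | ~lock)]) = {0, 2, 3}
2 ∈ Sat(A[send U EG (send | ~lock)]) = {0, 2, 3}, so the formula holds at 2.

Yes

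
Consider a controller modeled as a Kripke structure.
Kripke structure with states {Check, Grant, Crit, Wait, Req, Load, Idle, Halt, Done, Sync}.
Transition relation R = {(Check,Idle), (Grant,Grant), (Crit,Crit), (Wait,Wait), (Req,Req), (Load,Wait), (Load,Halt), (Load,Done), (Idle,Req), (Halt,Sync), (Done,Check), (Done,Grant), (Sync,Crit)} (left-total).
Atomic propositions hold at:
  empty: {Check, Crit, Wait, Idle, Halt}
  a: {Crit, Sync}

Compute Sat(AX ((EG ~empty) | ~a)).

Sat(~empty) = {Grant, Req, Load, Done, Sync}
EG ~empty: greatest fixpoint, start Z0 = {Grant, Req, Load, Done, Sync}, keep only states in Sat with some successor in Z. Z1 = {Grant, Req, Load, Done}; fixed.
Sat(EG ~empty) = {Grant, Req, Load, Done}
Sat(~a) = {Check, Grant, Wait, Req, Load, Idle, Halt, Done}
Sat((EG ~empty) | ~a) = {Check, Grant, Wait, Req, Load, Idle, Halt, Done}
Sat(AX ((EG ~empty) | ~a)) = {s : every successor in {Check, Grant, Wait, Req, Load, Idle, Halt, Done}} = {Check, Grant, Wait, Req, Load, Idle, Done}

{Check, Grant, Wait, Req, Load, Idle, Done}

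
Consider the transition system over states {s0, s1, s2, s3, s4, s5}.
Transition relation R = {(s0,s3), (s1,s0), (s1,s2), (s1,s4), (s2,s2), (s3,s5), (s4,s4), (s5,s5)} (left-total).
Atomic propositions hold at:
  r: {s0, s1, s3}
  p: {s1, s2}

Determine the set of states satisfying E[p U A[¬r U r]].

Sat(¬r) = {s2, s4, s5}
A[¬r U r]: least fixpoint, start Z0 = Sat(r) = {s0, s1, s3}, add states in Sat(¬r) with every successor in Z. Already a fixed point.
Sat(A[¬r U r]) = {s0, s1, s3}
E[p U A[¬r U r]]: least fixpoint, start Z0 = Sat(A[¬r U r]) = {s0, s1, s3}, add states in Sat(p) with some successor in Z. Already a fixed point.
Sat(E[p U A[¬r U r]]) = {s0, s1, s3}

{s0, s1, s3}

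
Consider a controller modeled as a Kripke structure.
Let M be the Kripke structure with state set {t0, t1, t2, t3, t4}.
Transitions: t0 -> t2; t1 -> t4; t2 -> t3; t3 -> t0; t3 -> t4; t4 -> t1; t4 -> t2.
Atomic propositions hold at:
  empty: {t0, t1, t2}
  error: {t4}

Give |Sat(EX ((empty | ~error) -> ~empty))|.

Sat(~error) = {t0, t1, t2, t3}
Sat(empty | ~error) = {t0, t1, t2, t3}
Sat(~empty) = {t3, t4}
Sat((empty | ~error) -> ~empty) = {t3, t4}
Sat(EX ((empty | ~error) -> ~empty)) = {s : some successor in {t3, t4}} = {t1, t2, t3}
|Sat(EX ((empty | ~error) -> ~empty))| = |{t1, t2, t3}| = 3.

3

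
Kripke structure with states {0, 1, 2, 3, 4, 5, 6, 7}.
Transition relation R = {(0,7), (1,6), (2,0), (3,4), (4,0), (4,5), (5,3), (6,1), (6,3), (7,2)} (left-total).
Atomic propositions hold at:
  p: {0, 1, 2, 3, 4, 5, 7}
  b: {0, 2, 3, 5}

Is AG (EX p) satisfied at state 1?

No

Sat(EX p) = {s : some successor in {0, 1, 2, 3, 4, 5, 7}} = {0, 2, 3, 4, 5, 6, 7}
AG (EX p): greatest fixpoint, start Z0 = {0, 2, 3, 4, 5, 6, 7}, keep only states in Sat with every successor in Z. Z1 = {0, 2, 3, 4, 5, 7}; fixed.
Sat(AG (EX p)) = {0, 2, 3, 4, 5, 7}
1 ∉ Sat(AG (EX p)) = {0, 2, 3, 4, 5, 7}, so the formula does not hold at 1.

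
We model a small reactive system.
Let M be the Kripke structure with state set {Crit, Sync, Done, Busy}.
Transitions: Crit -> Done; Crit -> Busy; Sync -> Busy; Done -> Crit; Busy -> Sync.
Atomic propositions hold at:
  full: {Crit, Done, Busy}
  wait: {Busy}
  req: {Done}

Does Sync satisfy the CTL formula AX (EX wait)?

Sat(EX wait) = {s : some successor in {Busy}} = {Crit, Sync}
Sat(AX (EX wait)) = {s : every successor in {Crit, Sync}} = {Done, Busy}
Sync ∉ Sat(AX (EX wait)) = {Done, Busy}, so the formula does not hold at Sync.

No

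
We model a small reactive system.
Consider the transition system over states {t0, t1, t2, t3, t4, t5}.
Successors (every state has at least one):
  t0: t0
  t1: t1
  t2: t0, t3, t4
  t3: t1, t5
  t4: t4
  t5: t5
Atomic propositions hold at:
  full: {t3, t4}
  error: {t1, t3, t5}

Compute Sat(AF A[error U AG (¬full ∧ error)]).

{t1, t3, t5}

Sat(¬full) = {t0, t1, t2, t5}
Sat(¬full ∧ error) = {t1, t5}
AG (¬full ∧ error): greatest fixpoint, start Z0 = {t1, t5}, keep only states in Sat with every successor in Z. Already a fixed point.
Sat(AG (¬full ∧ error)) = {t1, t5}
A[error U AG (¬full ∧ error)]: least fixpoint, start Z0 = Sat(AG (¬full ∧ error)) = {t1, t5}, add states in Sat(error) with every successor in Z. Z1 = {t1, t3, t5}; fixed.
Sat(A[error U AG (¬full ∧ error)]) = {t1, t3, t5}
AF A[error U AG (¬full ∧ error)]: least fixpoint, start Z0 = {t1, t3, t5}, add states with every successor in Z. Already a fixed point.
Sat(AF A[error U AG (¬full ∧ error)]) = {t1, t3, t5}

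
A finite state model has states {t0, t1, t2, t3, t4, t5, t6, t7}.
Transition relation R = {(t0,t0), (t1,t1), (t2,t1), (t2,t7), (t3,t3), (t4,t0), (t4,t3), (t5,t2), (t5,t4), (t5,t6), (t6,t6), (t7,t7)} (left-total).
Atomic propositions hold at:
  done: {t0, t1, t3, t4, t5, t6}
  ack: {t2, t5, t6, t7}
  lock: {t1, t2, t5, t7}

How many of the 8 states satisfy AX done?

5

Sat(AX done) = {s : every successor in {t0, t1, t3, t4, t5, t6}} = {t0, t1, t3, t4, t6}
|Sat(AX done)| = |{t0, t1, t3, t4, t6}| = 5.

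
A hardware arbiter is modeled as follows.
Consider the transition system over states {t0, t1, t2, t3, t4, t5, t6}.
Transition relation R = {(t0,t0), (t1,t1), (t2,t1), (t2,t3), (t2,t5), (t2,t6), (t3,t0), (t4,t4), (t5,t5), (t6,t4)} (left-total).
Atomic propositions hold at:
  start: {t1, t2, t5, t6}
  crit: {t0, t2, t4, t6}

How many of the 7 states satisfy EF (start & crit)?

Sat(start & crit) = {t2, t6}
EF (start & crit): least fixpoint, start Z0 = {t2, t6}, add states with some successor in Z. Already a fixed point.
Sat(EF (start & crit)) = {t2, t6}
|Sat(EF (start & crit))| = |{t2, t6}| = 2.

2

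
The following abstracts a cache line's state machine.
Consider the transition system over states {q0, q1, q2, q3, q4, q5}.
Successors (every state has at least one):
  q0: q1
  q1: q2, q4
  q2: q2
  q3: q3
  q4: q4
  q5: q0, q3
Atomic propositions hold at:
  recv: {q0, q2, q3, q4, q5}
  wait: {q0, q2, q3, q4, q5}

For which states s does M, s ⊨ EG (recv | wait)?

Sat(recv | wait) = {q0, q2, q3, q4, q5}
EG (recv | wait): greatest fixpoint, start Z0 = {q0, q2, q3, q4, q5}, keep only states in Sat with some successor in Z. Z1 = {q2, q3, q4, q5}; fixed.
Sat(EG (recv | wait)) = {q2, q3, q4, q5}

{q2, q3, q4, q5}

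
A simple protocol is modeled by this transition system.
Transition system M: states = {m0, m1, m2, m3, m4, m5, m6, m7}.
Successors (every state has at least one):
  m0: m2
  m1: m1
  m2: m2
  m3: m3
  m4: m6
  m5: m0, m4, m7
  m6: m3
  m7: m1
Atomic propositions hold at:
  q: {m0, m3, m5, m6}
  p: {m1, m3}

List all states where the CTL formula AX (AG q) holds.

AG q: greatest fixpoint, start Z0 = {m0, m3, m5, m6}, keep only states in Sat with every successor in Z. Z1 = {m3, m6}; fixed.
Sat(AG q) = {m3, m6}
Sat(AX (AG q)) = {s : every successor in {m3, m6}} = {m3, m4, m6}

{m3, m4, m6}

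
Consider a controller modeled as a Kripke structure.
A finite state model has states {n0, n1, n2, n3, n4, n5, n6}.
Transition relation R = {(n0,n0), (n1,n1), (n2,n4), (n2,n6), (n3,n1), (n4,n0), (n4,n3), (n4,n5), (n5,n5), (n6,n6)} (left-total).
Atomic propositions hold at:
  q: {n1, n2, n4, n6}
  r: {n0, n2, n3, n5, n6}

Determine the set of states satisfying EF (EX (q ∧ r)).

Sat(q ∧ r) = {n2, n6}
Sat(EX (q ∧ r)) = {s : some successor in {n2, n6}} = {n2, n6}
EF (EX (q ∧ r)): least fixpoint, start Z0 = {n2, n6}, add states with some successor in Z. Already a fixed point.
Sat(EF (EX (q ∧ r))) = {n2, n6}

{n2, n6}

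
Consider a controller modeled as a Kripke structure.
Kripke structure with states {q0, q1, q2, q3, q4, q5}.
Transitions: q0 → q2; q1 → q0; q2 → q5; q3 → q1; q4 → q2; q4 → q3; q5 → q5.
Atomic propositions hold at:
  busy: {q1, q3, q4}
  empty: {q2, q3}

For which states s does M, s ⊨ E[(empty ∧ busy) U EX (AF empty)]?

{q0, q1, q3, q4}

Sat(empty ∧ busy) = {q3}
AF empty: least fixpoint, start Z0 = {q2, q3}, add states with every successor in Z. Z1 = {q0, q2, q3, q4}; Z2 = {q0, q1, q2, q3, q4}; fixed.
Sat(AF empty) = {q0, q1, q2, q3, q4}
Sat(EX (AF empty)) = {s : some successor in {q0, q1, q2, q3, q4}} = {q0, q1, q3, q4}
E[(empty ∧ busy) U EX (AF empty)]: least fixpoint, start Z0 = Sat(EX (AF empty)) = {q0, q1, q3, q4}, add states in Sat(empty ∧ busy) with some successor in Z. Already a fixed point.
Sat(E[(empty ∧ busy) U EX (AF empty)]) = {q0, q1, q3, q4}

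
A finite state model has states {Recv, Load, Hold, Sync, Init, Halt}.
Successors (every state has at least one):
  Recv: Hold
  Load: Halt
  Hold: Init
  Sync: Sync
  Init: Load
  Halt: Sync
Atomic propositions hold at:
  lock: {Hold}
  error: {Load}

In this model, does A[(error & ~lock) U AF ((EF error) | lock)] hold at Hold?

Yes

Sat(~lock) = {Recv, Load, Sync, Init, Halt}
Sat(error & ~lock) = {Load}
EF error: least fixpoint, start Z0 = {Load}, add states with some successor in Z. Z1 = {Load, Init}; Z2 = {Load, Hold, Init}; Z3 = {Recv, Load, Hold, Init}; fixed.
Sat(EF error) = {Recv, Load, Hold, Init}
Sat((EF error) | lock) = {Recv, Load, Hold, Init}
AF ((EF error) | lock): least fixpoint, start Z0 = {Recv, Load, Hold, Init}, add states with every successor in Z. Already a fixed point.
Sat(AF ((EF error) | lock)) = {Recv, Load, Hold, Init}
A[(error & ~lock) U AF ((EF error) | lock)]: least fixpoint, start Z0 = Sat(AF ((EF error) | lock)) = {Recv, Load, Hold, Init}, add states in Sat(error & ~lock) with every successor in Z. Already a fixed point.
Sat(A[(error & ~lock) U AF ((EF error) | lock)]) = {Recv, Load, Hold, Init}
Hold ∈ Sat(A[(error & ~lock) U AF ((EF error) | lock)]) = {Recv, Load, Hold, Init}, so the formula holds at Hold.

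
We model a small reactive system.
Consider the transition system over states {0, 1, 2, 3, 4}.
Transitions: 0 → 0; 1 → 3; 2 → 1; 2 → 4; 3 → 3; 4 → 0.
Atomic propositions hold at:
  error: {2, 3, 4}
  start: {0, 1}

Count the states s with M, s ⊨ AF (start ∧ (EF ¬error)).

4

Sat(¬error) = {0, 1}
EF ¬error: least fixpoint, start Z0 = {0, 1}, add states with some successor in Z. Z1 = {0, 1, 2, 4}; fixed.
Sat(EF ¬error) = {0, 1, 2, 4}
Sat(start ∧ (EF ¬error)) = {0, 1}
AF (start ∧ (EF ¬error)): least fixpoint, start Z0 = {0, 1}, add states with every successor in Z. Z1 = {0, 1, 4}; Z2 = {0, 1, 2, 4}; fixed.
Sat(AF (start ∧ (EF ¬error))) = {0, 1, 2, 4}
|Sat(AF (start ∧ (EF ¬error)))| = |{0, 1, 2, 4}| = 4.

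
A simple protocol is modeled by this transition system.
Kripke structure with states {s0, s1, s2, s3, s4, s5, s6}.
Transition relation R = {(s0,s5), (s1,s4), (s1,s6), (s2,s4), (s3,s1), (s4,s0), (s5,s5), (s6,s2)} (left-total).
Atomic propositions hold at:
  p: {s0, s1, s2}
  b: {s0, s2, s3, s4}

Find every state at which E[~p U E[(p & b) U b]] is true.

{s0, s2, s3, s4, s6}

Sat(~p) = {s3, s4, s5, s6}
Sat(p & b) = {s0, s2}
E[(p & b) U b]: least fixpoint, start Z0 = Sat(b) = {s0, s2, s3, s4}, add states in Sat(p & b) with some successor in Z. Already a fixed point.
Sat(E[(p & b) U b]) = {s0, s2, s3, s4}
E[~p U E[(p & b) U b]]: least fixpoint, start Z0 = Sat(E[(p & b) U b]) = {s0, s2, s3, s4}, add states in Sat(~p) with some successor in Z. Z1 = {s0, s2, s3, s4, s6}; fixed.
Sat(E[~p U E[(p & b) U b]]) = {s0, s2, s3, s4, s6}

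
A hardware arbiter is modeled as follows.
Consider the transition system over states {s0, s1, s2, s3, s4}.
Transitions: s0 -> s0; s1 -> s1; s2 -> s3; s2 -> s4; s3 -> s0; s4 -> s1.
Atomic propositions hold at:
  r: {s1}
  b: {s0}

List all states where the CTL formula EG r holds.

EG r: greatest fixpoint, start Z0 = {s1}, keep only states in Sat with some successor in Z. Already a fixed point.
Sat(EG r) = {s1}

{s1}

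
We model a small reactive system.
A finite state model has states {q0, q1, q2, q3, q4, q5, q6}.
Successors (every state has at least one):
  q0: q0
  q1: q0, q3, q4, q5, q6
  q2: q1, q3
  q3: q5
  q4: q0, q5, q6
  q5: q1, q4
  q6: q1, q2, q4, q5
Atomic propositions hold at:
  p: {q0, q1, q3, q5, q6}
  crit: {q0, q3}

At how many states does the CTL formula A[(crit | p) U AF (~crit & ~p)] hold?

Sat(crit | p) = {q0, q1, q3, q5, q6}
Sat(~crit) = {q1, q2, q4, q5, q6}
Sat(~p) = {q2, q4}
Sat(~crit & ~p) = {q2, q4}
AF (~crit & ~p): least fixpoint, start Z0 = {q2, q4}, add states with every successor in Z. Already a fixed point.
Sat(AF (~crit & ~p)) = {q2, q4}
A[(crit | p) U AF (~crit & ~p)]: least fixpoint, start Z0 = Sat(AF (~crit & ~p)) = {q2, q4}, add states in Sat(crit | p) with every successor in Z. Already a fixed point.
Sat(A[(crit | p) U AF (~crit & ~p)]) = {q2, q4}
|Sat(A[(crit | p) U AF (~crit & ~p)])| = |{q2, q4}| = 2.

2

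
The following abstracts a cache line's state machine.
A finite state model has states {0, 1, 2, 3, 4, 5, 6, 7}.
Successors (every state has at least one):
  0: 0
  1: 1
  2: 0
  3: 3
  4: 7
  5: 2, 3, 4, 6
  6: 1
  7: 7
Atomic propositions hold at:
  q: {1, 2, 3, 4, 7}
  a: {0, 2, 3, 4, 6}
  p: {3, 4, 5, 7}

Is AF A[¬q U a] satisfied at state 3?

Yes

Sat(¬q) = {0, 5, 6}
A[¬q U a]: least fixpoint, start Z0 = Sat(a) = {0, 2, 3, 4, 6}, add states in Sat(¬q) with every successor in Z. Z1 = {0, 2, 3, 4, 5, 6}; fixed.
Sat(A[¬q U a]) = {0, 2, 3, 4, 5, 6}
AF A[¬q U a]: least fixpoint, start Z0 = {0, 2, 3, 4, 5, 6}, add states with every successor in Z. Already a fixed point.
Sat(AF A[¬q U a]) = {0, 2, 3, 4, 5, 6}
3 ∈ Sat(AF A[¬q U a]) = {0, 2, 3, 4, 5, 6}, so the formula holds at 3.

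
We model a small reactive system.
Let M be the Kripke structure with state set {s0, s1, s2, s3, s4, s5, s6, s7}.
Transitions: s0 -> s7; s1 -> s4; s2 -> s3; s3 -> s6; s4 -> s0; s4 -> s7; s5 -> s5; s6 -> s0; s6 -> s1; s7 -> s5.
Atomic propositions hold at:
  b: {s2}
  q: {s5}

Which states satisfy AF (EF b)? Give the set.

EF b: least fixpoint, start Z0 = {s2}, add states with some successor in Z. Already a fixed point.
Sat(EF b) = {s2}
AF (EF b): least fixpoint, start Z0 = {s2}, add states with every successor in Z. Already a fixed point.
Sat(AF (EF b)) = {s2}

{s2}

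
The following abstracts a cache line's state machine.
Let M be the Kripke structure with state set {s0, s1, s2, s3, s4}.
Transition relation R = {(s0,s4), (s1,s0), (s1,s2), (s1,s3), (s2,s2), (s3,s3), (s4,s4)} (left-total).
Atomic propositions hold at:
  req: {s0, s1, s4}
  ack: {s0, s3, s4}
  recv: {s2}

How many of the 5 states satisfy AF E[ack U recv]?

E[ack U recv]: least fixpoint, start Z0 = Sat(recv) = {s2}, add states in Sat(ack) with some successor in Z. Already a fixed point.
Sat(E[ack U recv]) = {s2}
AF E[ack U recv]: least fixpoint, start Z0 = {s2}, add states with every successor in Z. Already a fixed point.
Sat(AF E[ack U recv]) = {s2}
|Sat(AF E[ack U recv])| = |{s2}| = 1.

1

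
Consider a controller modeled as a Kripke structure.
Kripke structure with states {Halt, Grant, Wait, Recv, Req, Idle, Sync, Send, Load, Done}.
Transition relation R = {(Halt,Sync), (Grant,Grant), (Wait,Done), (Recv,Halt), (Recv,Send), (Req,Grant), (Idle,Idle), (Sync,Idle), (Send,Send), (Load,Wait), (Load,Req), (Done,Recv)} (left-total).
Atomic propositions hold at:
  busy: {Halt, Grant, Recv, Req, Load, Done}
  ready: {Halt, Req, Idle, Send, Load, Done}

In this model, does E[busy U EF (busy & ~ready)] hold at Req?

Yes

Sat(~ready) = {Grant, Wait, Recv, Sync}
Sat(busy & ~ready) = {Grant, Recv}
EF (busy & ~ready): least fixpoint, start Z0 = {Grant, Recv}, add states with some successor in Z. Z1 = {Grant, Recv, Req, Done}; Z2 = {Grant, Wait, Recv, Req, Load, Done}; fixed.
Sat(EF (busy & ~ready)) = {Grant, Wait, Recv, Req, Load, Done}
E[busy U EF (busy & ~ready)]: least fixpoint, start Z0 = Sat(EF (busy & ~ready)) = {Grant, Wait, Recv, Req, Load, Done}, add states in Sat(busy) with some successor in Z. Already a fixed point.
Sat(E[busy U EF (busy & ~ready)]) = {Grant, Wait, Recv, Req, Load, Done}
Req ∈ Sat(E[busy U EF (busy & ~ready)]) = {Grant, Wait, Recv, Req, Load, Done}, so the formula holds at Req.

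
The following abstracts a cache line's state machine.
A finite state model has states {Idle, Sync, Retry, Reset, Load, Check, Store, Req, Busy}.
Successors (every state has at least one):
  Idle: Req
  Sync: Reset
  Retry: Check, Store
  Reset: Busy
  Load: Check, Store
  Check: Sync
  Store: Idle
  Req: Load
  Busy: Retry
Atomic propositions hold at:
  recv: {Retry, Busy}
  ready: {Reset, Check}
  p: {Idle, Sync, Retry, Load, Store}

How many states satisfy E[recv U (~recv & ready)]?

4

Sat(~recv) = {Idle, Sync, Reset, Load, Check, Store, Req}
Sat(~recv & ready) = {Reset, Check}
E[recv U (~recv & ready)]: least fixpoint, start Z0 = Sat((~recv & ready)) = {Reset, Check}, add states in Sat(recv) with some successor in Z. Z1 = {Retry, Reset, Check}; Z2 = {Retry, Reset, Check, Busy}; fixed.
Sat(E[recv U (~recv & ready)]) = {Retry, Reset, Check, Busy}
|Sat(E[recv U (~recv & ready)])| = |{Retry, Reset, Check, Busy}| = 4.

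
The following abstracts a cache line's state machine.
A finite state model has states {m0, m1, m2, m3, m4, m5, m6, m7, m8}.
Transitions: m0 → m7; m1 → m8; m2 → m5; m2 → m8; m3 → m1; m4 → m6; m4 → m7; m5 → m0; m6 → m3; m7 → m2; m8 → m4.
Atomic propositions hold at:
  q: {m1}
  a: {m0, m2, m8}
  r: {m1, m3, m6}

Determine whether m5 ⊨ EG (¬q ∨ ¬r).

Yes

Sat(¬q) = {m0, m2, m3, m4, m5, m6, m7, m8}
Sat(¬r) = {m0, m2, m4, m5, m7, m8}
Sat(¬q ∨ ¬r) = {m0, m2, m3, m4, m5, m6, m7, m8}
EG (¬q ∨ ¬r): greatest fixpoint, start Z0 = {m0, m2, m3, m4, m5, m6, m7, m8}, keep only states in Sat with some successor in Z. Z1 = {m0, m2, m4, m5, m6, m7, m8}; Z2 = {m0, m2, m4, m5, m7, m8}; fixed.
Sat(EG (¬q ∨ ¬r)) = {m0, m2, m4, m5, m7, m8}
m5 ∈ Sat(EG (¬q ∨ ¬r)) = {m0, m2, m4, m5, m7, m8}, so the formula holds at m5.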